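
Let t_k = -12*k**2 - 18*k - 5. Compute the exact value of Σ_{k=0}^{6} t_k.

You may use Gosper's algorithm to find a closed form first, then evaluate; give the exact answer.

Σ = -1505

Step 1: r(k) = (12*k**2 + 42*k + 35)/(12*k**2 + 18*k + 5).
Gosper form: A/B · C(k+1)/C(k) with A=1, B=1, C=k**2 + 3*k/2 + 5/12.
Key eq: (1)·f(k+1) = (1)·f(k) + (k**2 + 3*k/2 + 5/12).
Bound: deg f ≤ 3.
Match coefficients ⇒ f(k) = k*(4*k**2 + 3*k - 2)/12.
R(k) = B(k−1)·f(k)/C(k) = k*(4*k**2 + 3*k - 2)/(12*k**2 + 18*k + 5); s_k = R·t_k = k*(-4*k**2 - 3*k + 2).
Check: Δs_k = -12*k**2 - 18*k - 5. ✓
Σ_(k=0)^(6) t_k = s_(7) − s_(0) = -1505 − (0) = -1505.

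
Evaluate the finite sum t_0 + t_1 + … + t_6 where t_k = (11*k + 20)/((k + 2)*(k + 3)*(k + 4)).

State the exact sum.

Σ = 217/90

t_(k+1)/t_k = (k + 2)*(11*k + 31)/((k + 5)*(11*k + 20)).
Normal form (A,B,C) = (k + 2, k + 5, k + 20/11).
Need (k + 2)·f(k+1) − (k + 4)·f(k) = k + 20/11.
Degrees (1,1,1) ⇒ d ≤ 2.
Solving with deg f ≤ 2: f(k) = k*(7*k + 13)/22.
Get s_k = R·t_k = k*(7*k + 13)/(2*(k + 2)*(k + 3)) with R(k) = B(k−1)f(k)/C(k) = k*(k + 4)*(7*k + 13)/(2*(11*k + 20)).
Verify: (11*k + 20)/(k**3 + 9*k**2 + 26*k + 24) matches t_k.
Σ_(k=0)^(6) t_k = s_(7) − s_(0) = 217/90 − (0) = 217/90.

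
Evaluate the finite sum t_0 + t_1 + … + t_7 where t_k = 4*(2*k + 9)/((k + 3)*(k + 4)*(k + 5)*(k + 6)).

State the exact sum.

Σ = 512/2145

Step 1: r(k) = (k + 3)*(2*k + 11)/((k + 7)*(2*k + 9)).
Take A(k)=k + 3, B(k)=k + 7, C(k)=k + 9/2.
Solve (k + 3)·f(k+1) − (k + 6)·f(k) = k + 9/2.
Degrees (1,1,1) ⇒ d ≤ 3.
Match coefficients ⇒ f(k) = k*(k + 4)*(k + 8)/30.
Get s_k = R·t_k = 4*k*(k + 8)/(15*(k**2 + 8*k + 15)) with R(k) = B(k−1)f(k)/C(k) = k*(k + 4)*(k + 6)*(k + 8)/(15*(2*k + 9)).
Δs = 4*(2*k + 9)/(k**4 + 18*k**3 + 119*k**2 + 342*k + 360), as required.
Evaluate s at k=8 and k=0: 512/2145 and 0; difference 512/2145.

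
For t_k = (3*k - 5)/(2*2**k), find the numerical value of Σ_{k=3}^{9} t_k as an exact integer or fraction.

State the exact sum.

Σ = 217/256

Compute t_(k+1)/t_k: get (3*k - 2)/(2*(3*k - 5)).
Factor: A=1/2; B=1; C=k - 5/3.
f must satisfy (1/2)·f(k+1) − (1)·f(k) = k - 5/3.
deg f ≤ 1 (via 0,0,1).
A polynomial solution: f(k) = -2*(3*k - 2)/3.
Certificate R = B(k−1)f/C = -2*(3*k - 2)/(3*k - 5) gives s_k = (2 - 3*k)/2**k.
s_(k+1) − s_k = (3*k - 5)/(2*2**k) = t_k.
Sum = s_(10) − s_(3); s_(10) = -7/256, s_(3) = -7/8 ⇒ 217/256.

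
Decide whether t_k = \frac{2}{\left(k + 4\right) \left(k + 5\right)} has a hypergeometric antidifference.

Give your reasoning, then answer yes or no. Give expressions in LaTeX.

Yes. s_k = \frac{k}{2 \left(k + 4\right)}.

t_(k+1)/t_k = (k + 4)/(k + 6).
Normal form (A,B,C) = (k + 4, k + 6, 1).
f must satisfy (k + 4)·f(k+1) − (k + 5)·f(k) = 1.
From deg A=1, deg B=1, deg C=0: d=1.
Coefficient equations give f(k) = k/4.
Get s_k = R·t_k = k/(2*(k + 4)) with R(k) = B(k−1)f(k)/C(k) = k*(k + 5)/4.
Δs = 2/(k**2 + 9*k + 20), as required.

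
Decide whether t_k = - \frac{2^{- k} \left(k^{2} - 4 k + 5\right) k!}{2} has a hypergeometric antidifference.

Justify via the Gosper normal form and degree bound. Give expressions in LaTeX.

Yes. s_k = - 2^{- k} \left(k - 4\right) k!.

Ratio r(k) = (k**3 - k**2 + 2)/(2*(k**2 - 4*k + 5)).
A = k/2 + 1/2, B = 1, C = k**2 - 4*k + 5.
Key eq: (k/2 + 1/2)·f(k+1) = (1)·f(k) + (k**2 - 4*k + 5).
Degrees (1,0,2) ⇒ d ≤ 1.
Solving with deg f ≤ 1: f(k) = 2*(k - 4).
Then R = B(k−1)f/C = 2*(k - 4)/(k**2 - 4*k + 5), so s_k = R(k)·t_k = -(k - 4)*factorial(k)/2**k.
s_(k+1) − s_k = -(k**2 - 4*k + 5)*factorial(k)/(2*2**k) = t_k.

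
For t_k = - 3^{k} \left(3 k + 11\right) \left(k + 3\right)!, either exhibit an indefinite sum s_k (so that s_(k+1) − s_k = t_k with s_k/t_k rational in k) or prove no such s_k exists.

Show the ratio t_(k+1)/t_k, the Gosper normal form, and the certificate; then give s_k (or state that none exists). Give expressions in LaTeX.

s_k = - 3^{k} \left(k + 3\right)!

Compute t_(k+1)/t_k: get 3*(k + 4)*(3*k + 14)/(3*k + 11).
Take A(k)=3*k + 12, B(k)=1, C(k)=k + 11/3.
f must satisfy (3*k + 12)·f(k+1) − (1)·f(k) = k + 11/3.
Bound: deg f ≤ 0.
Solving with deg f ≤ 0: f(k) = 1/3.
Get s_k = R·t_k = -3**k*factorial(k + 3) with R(k) = B(k−1)f(k)/C(k) = 1/(3*k + 11).
Δs = -3**k*(3*k + 11)*factorial(k + 3), as required.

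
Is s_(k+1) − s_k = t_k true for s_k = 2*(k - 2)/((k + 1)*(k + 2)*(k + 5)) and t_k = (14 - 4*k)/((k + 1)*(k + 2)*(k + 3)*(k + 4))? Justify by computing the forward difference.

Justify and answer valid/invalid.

s_(k+1) = 2*(k - 1)/((k + 2)*(k + 3)*(k + 6))
s_(k+1) − s_k = 2*(-2*k**2 - k + 31)/(k**5 + 17*k**4 + 107*k**3 + 307*k**2 + 396*k + 180)
(s_(k+1) − s_k) − t_k = 4*(3*k**2 + 5*k - 43)/(k**6 + 21*k**5 + 175*k**4 + 735*k**3 + 1624*k**2 + 1764*k + 720)

Invalid: residual 4*(3*k**2 + 5*k - 43)/(k**6 + 21*k**5 + 175*k**4 + 735*k**3 + 1624*k**2 + 1764*k + 720) ≠ 0.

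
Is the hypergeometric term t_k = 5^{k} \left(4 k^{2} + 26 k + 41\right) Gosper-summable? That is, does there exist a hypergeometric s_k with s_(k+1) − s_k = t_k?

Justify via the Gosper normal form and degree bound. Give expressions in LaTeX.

Yes. s_k = 5^{k} \left(k^{2} + 4 k + 4\right).

Ratio r(k) = 5*(4*k**2 + 34*k + 71)/(4*k**2 + 26*k + 41).
Gosper form: A/B · C(k+1)/C(k) with A=5, B=1, C=k**2 + 13*k/2 + 41/4.
Set up (5)·f(k+1) − (1)·f(k) − (k**2 + 13*k/2 + 41/4) = 0.
From deg A=0, deg B=0, deg C=2: d=2.
Coefficient equations give f(k) = (k + 2)**2/4.
R(k) = B(k−1)·f(k)/C(k) = (k + 2)**2/(4*k**2 + 26*k + 41); s_k = R·t_k = 5**k*(k**2 + 4*k + 4).
Δs = 5**k*(4*k**2 + 26*k + 41), as required.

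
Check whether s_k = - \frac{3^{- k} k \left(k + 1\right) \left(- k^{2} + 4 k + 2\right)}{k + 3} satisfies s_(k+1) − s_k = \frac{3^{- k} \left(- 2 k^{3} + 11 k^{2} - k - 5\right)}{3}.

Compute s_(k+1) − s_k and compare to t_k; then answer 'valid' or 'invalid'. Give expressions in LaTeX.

s_(k+1) = (k**4 + k**3 - 9*k**2 - 19*k - 10)/(3*3**k*(k + 4))
s_(k+1) − s_k = (-2*k**5 + k**4 + 48*k**3 + 32*k**2 - 43*k - 30)/(3*3**k*(k**2 + 7*k + 12))
(s_(k+1) − s_k) − t_k = 2*(2*k**4 - 2*k**3 - 44*k**2 + 2*k + 15)/(3*3**k*(k**2 + 7*k + 12))

Invalid: residual \frac{2 \cdot 3^{- k} \left(2 k^{4} - 2 k^{3} - 44 k^{2} + 2 k + 15\right)}{3 \left(k^{2} + 7 k + 12\right)} ≠ 0.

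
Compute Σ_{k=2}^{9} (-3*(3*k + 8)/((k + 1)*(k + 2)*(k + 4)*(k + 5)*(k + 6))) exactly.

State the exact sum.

The ratio is (k + 1)*(k + 4)*(3*k + 11)/((k + 3)*(k + 7)*(3*k + 8)).
Normal form (A,B,C) = (k + 1, k + 7, k**2 + 17*k/3 + 8).
Set up (k + 1)·f(k+1) − (k + 6)·f(k) − (k**2 + 17*k/3 + 8) = 0.
deg f ≤ 5 (via 1,1,2).
Solve for f: f(k) = k*(k + 2)*(k + 3)*(k**2 + 10*k + 29)/60 (degree 5 ≤ 5).
So s_k = (B(k−1)f/C)·t_k = (k*(k + 2)*(k + 6)*(k**2 + 10*k + 29)/(20*(3*k + 8)))·t_k = 3*k*(-k**2 - 10*k - 29)/(20*(k**3 + 10*k**2 + 29*k + 20)).
Verify: 3*(-3*k - 8)/(k**5 + 18*k**4 + 121*k**3 + 372*k**2 + 508*k + 240) matches t_k.
Evaluate s at k=10 and k=2: -229/1540 and -53/420; difference -26/1155.

Σ = -26/1155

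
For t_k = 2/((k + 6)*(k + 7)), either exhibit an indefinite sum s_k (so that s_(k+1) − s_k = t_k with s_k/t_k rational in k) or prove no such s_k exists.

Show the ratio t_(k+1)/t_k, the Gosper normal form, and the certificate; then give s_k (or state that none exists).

The ratio is (k + 6)/(k + 8).
So A=k + 6 and B=k + 8, with C=1.
Set up (k + 6)·f(k+1) − (k + 7)·f(k) − (1) = 0.
d = 1 from the (1,1,0) case.
Match coefficients ⇒ f(k) = k/6.
Certificate R = B(k−1)f/C = k*(k + 7)/6 gives s_k = k/(3*(k + 6)).
s_(k+1) − s_k = 2/(k**2 + 13*k + 42) = t_k.

s_k = k/(3*(k + 6))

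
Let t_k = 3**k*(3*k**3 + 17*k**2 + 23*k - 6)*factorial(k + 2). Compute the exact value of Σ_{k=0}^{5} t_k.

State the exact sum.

Σ = 1146337926

t_(k+1)/t_k = 3*(3*k**4 + 35*k**3 + 144*k**2 + 235*k + 111)/(3*k**3 + 17*k**2 + 23*k - 6).
Factor: A=3*k + 9; B=1; C=k**3 + 17*k**2/3 + 23*k/3 - 2.
Key eq: (3*k + 9)·f(k+1) = (1)·f(k) + (k**3 + 17*k**2/3 + 23*k/3 - 2).
deg f ≤ 2 (via 1,0,3).
Solving with deg f ≤ 2: f(k) = (k**2 + k - 3)/3.
R(k) = B(k−1)·f(k)/C(k) = (k**2 + k - 3)/(3*k**3 + 17*k**2 + 23*k - 6); s_k = R·t_k = 3**k*(k**2 + k - 3)*factorial(k + 2).
s_(k+1) − s_k = 3**k*(3*k**3 + 17*k**2 + 23*k - 6)*factorial(k + 2) = t_k.
Sum = s_(6) − s_(0); s_(6) = 1146337920, s_(0) = -6 ⇒ 1146337926.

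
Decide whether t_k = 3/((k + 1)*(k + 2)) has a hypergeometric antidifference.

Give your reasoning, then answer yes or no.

Yes. s_k = 3*k/(k + 1).

Step 1: r(k) = (k + 1)/(k + 3).
A = k + 1, B = k + 3, C = 1.
Set up (k + 1)·f(k+1) − (k + 2)·f(k) − (1) = 0.
Bound: deg f ≤ 1.
A polynomial solution: f(k) = k.
Certificate R = B(k−1)f/C = k*(k + 2) gives s_k = 3*k/(k + 1).
s_(k+1) − s_k = 3/(k**2 + 3*k + 2) = t_k.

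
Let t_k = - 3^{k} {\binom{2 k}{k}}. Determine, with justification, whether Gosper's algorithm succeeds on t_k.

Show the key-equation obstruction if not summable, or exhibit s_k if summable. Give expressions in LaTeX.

t_(k+1)/t_k = 6*(2*k + 1)/(k + 1).
Normal form (A,B,C) = (12*k + 6, k + 1, 1).
Solve (12*k + 6)·f(k+1) − (k)·f(k) = 1.
deg f ≤ -1 (via 1,1,0).
Bound -1 < 0, so the key equation has no polynomial solution.

No; the degree bound rules out any f.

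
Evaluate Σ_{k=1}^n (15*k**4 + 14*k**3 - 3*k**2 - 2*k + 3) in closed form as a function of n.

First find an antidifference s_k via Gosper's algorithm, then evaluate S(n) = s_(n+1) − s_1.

Step 1: r(k) = (15*k**4 + 74*k**3 + 129*k**2 + 94*k + 27)/(15*k**4 + 14*k**3 - 3*k**2 - 2*k + 3).
Take A(k)=1, B(k)=1, C(k)=k**4 + 14*k**3/15 - k**2/5 - 2*k/15 + 1/5.
f must satisfy (1)·f(k+1) − (1)·f(k) = k**4 + 14*k**3/15 - k**2/5 - 2*k/15 + 1/5.
From deg A=0, deg B=0, deg C=4: d=5.
Coefficient equations give f(k) = k*(3*k**4 - 4*k**3 - 3*k**2 + 4*k + 3)/15.
So s_k = (B(k−1)f/C)·t_k = (k*(3*k**4 - 4*k**3 - 3*k**2 + 4*k + 3)/(15*k**4 + 14*k**3 - 3*k**2 - 2*k + 3))·t_k = k*(3*k**4 - 4*k**3 - 3*k**2 + 4*k + 3).
Δs = 15*k**4 + 14*k**3 - 3*k**2 - 2*k + 3, as required.
s_(n+1) = 3*n**5 + 11*n**4 + 11*n**3 + n**2 + n + 3 and s_(1) = 3, so S(n) = n*(3*n**4 + 11*n**3 + 11*n**2 + n + 1).

S(n) = n*(3*n**4 + 11*n**3 + 11*n**2 + n + 1)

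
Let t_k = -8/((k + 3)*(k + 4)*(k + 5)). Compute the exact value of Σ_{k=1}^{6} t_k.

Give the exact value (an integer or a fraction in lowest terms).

Compute t_(k+1)/t_k: get (k + 3)/(k + 6).
Factor: A=k + 3; B=k + 6; C=1.
Solve (k + 3)·f(k+1) − (k + 5)·f(k) = 1.
From deg A=1, deg B=1, deg C=0: d=2.
Solve for f: f(k) = k*(k + 7)/24 (degree 2 ≤ 2).
Then R = B(k−1)f/C = k*(k + 5)*(k + 7)/24, so s_k = R(k)·t_k = k*(-k - 7)/(3*(k + 3)*(k + 4)).
Verify: -8/(k**3 + 12*k**2 + 47*k + 60) matches t_k.
Telescoping: Σ = s_(7) − s_(1) = -49/165 − (-2/15) = -9/55.

Σ = -9/55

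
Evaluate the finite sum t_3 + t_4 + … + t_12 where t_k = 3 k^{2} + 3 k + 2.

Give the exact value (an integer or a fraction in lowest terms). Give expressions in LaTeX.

Σ = 2180

Ratio r(k) = (3*k**2 + 9*k + 8)/(3*k**2 + 3*k + 2).
Normal form (A,B,C) = (1, 1, k**2 + k + 2/3).
Solve (1)·f(k+1) − (1)·f(k) = k**2 + k + 2/3.
d = 3 from the (0,0,2) case.
Match coefficients ⇒ f(k) = k*(k**2 + 1)/3.
R(k) = B(k−1)·f(k)/C(k) = k*(k**2 + 1)/(3*k**2 + 3*k + 2); s_k = R·t_k = k**3 + k.
Check: Δs_k = -k**3 + (k + 1)**3 + 1. ✓
Evaluate s at k=13 and k=3: 2210 and 30; difference 2180.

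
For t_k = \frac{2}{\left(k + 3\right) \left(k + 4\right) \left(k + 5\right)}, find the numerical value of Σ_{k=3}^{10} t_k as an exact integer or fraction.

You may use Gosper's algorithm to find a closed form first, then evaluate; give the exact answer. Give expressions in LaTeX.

Σ = 2/105

Step 1: r(k) = (k + 3)/(k + 6).
Gosper form: A/B · C(k+1)/C(k) with A=k + 3, B=k + 6, C=1.
f must satisfy (k + 3)·f(k+1) − (k + 5)·f(k) = 1.
Degrees (1,1,0) ⇒ d ≤ 2.
Match coefficients ⇒ f(k) = k*(k + 7)/24.
R(k) = B(k−1)·f(k)/C(k) = k*(k + 5)*(k + 7)/24; s_k = R·t_k = k*(k + 7)/(12*(k + 3)*(k + 4)).
Check: Δs_k = 2/(k**3 + 12*k**2 + 47*k + 60). ✓
Telescoping: Σ = s_(11) − s_(3) = 11/140 − (5/84) = 2/105.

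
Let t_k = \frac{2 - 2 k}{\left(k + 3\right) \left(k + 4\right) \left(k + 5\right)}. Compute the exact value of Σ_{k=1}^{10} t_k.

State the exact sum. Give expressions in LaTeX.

Compute t_(k+1)/t_k: get k*(k + 3)/((k - 1)*(k + 6)).
Factor: A=k + 3; B=k + 6; C=k - 1.
Set up (k + 3)·f(k+1) − (k + 5)·f(k) − (k - 1) = 0.
d = 2 from the (1,1,1) case.
Coefficient equations give f(k) = k*(k - 5)/12.
Then R = B(k−1)f/C = k*(k - 5)*(k + 5)/(12*(k - 1)), so s_k = R(k)·t_k = -k*(k - 5)/(6*(k + 3)*(k + 4)).
Verify: 2*(1 - k)/(k**3 + 12*k**2 + 47*k + 60) matches t_k.
Σ_(k=1)^(10) t_k = s_(11) − s_(1) = -11/210 − (1/30) = -3/35.

Σ = -3/35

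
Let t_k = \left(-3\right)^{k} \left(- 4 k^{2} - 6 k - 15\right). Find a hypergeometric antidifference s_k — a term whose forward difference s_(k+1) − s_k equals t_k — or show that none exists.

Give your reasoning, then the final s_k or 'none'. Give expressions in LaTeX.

s_k = \left(-3\right)^{k} \left(k^{2} + 3\right)

r(k) = 3*(-4*k**2 - 14*k - 25)/(4*k**2 + 6*k + 15) after simplifying.
A = -3, B = 1, C = k**2 + 3*k/2 + 15/4.
Need (-3)·f(k+1) − (1)·f(k) = k**2 + 3*k/2 + 15/4.
d = 2 from the (0,0,2) case.
Match coefficients ⇒ f(k) = -(k**2 + 3)/4.
Certificate R = B(k−1)f/C = -(k**2 + 3)/(4*k**2 + 6*k + 15) gives s_k = (-3)**k*(k**2 + 3).
Δs = (-3)**k*(-4*k**2 - 6*k - 15), as required.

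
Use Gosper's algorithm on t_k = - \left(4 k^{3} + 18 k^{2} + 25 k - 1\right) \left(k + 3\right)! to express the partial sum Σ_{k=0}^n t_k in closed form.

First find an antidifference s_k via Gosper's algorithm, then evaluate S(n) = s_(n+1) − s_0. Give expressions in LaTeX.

Ratio r(k) = (4*k**4 + 46*k**3 + 193*k**2 + 338*k + 184)/(4*k**3 + 18*k**2 + 25*k - 1).
Gosper form: A/B · C(k+1)/C(k) with A=k + 4, B=1, C=k**3 + 9*k**2/2 + 25*k/4 - 1/4.
Set up (k + 4)·f(k+1) − (1)·f(k) − (k**3 + 9*k**2/2 + 25*k/4 - 1/4) = 0.
Degrees (1,0,3) ⇒ d ≤ 2.
Match coefficients ⇒ f(k) = (4*k**2 - 2*k - 3)/4.
Then R = B(k−1)f/C = (4*k**2 - 2*k - 3)/(4*k**3 + 18*k**2 + 25*k - 1), so s_k = R(k)·t_k = (-4*k**2 + 2*k + 3)*factorial(k + 3).
Verify: -(4*k**3 + 18*k**2 + 25*k - 1)*factorial(k + 3) matches t_k.
Σ_(k=0)^n t_k = s_(n+1) − s_(0) = (-(4*n**2 + 6*n - 1)*factorial(n + 4)) − (18), i.e. -4*n**2*factorial(n + 4) - 6*n*factorial(n + 4) + factorial(n + 4) - 18.

S(n) = - 4 n^{2} \left(n + 4\right)! - 6 n \left(n + 4\right)! + \left(n + 4\right)! - 18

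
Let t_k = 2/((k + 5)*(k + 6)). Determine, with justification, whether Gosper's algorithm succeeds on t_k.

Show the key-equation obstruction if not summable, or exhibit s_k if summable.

Yes. s_k = 2*k/(5*(k + 5)).

The ratio is (k + 5)/(k + 7).
So A=k + 5 and B=k + 7, with C=1.
Set up (k + 5)·f(k+1) − (k + 6)·f(k) − (1) = 0.
Degrees (1,1,0) ⇒ d ≤ 1.
Coefficient equations give f(k) = k/5.
Get s_k = R·t_k = 2*k/(5*(k + 5)) with R(k) = B(k−1)f(k)/C(k) = k*(k + 6)/5.
Verify: 2/(k**2 + 11*k + 30) matches t_k.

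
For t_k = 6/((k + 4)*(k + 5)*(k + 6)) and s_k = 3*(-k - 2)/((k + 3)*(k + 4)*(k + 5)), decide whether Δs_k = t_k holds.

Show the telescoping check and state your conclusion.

Invalid: residual -9/(k**4 + 18*k**3 + 119*k**2 + 342*k + 360) ≠ 0.

s_(k+1) = 3*(-k - 3)/((k + 4)*(k + 5)*(k + 6))
s_(k+1) − s_k = 3*(2*k + 3)/(k**4 + 18*k**3 + 119*k**2 + 342*k + 360)
(s_(k+1) − s_k) − t_k = -9/(k**4 + 18*k**3 + 119*k**2 + 342*k + 360)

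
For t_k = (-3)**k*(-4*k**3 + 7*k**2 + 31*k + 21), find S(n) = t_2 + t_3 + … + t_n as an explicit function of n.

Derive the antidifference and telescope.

r(k) = 3*(-4*k**3 - 5*k**2 + 33*k + 55)/(4*k**3 - 7*k**2 - 31*k - 21) after simplifying.
So A=-3 and B=1, with C=k**3 - 7*k**2/4 - 31*k/4 - 21/4.
f must satisfy (-3)·f(k+1) − (1)·f(k) = k**3 - 7*k**2/4 - 31*k/4 - 21/4.
From deg A=0, deg B=0, deg C=3: d=3.
Solve for f: f(k) = -k*(k**2 - 4*k - 4)/4 (degree 3 ≤ 3).
So s_k = (B(k−1)f/C)·t_k = (-k*(k**2 - 4*k - 4)/(4*k**3 - 7*k**2 - 31*k - 21))·t_k = (-3)**k*k*(k**2 - 4*k - 4).
s_(k+1) − s_k = (-3)**k*(-4*k**3 + 7*k**2 + 31*k + 21) = t_k.
Telescope: S(n) = s_(n+1) − s_(2) = (-3)**(n + 1)*(n**3 - n**2 - 9*n - 7) − (-144) = -3*(-3)**n*n**3 + 3*(-3)**n*n**2 + 27*(-3)**n*n + 21*(-3)**n + 144.

S(n) = -3*(-3)**n*n**3 + 3*(-3)**n*n**2 + 27*(-3)**n*n + 21*(-3)**n + 144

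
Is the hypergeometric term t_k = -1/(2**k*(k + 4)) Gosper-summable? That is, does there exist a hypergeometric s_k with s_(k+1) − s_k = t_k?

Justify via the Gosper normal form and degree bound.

Step 1: r(k) = (k + 4)/(2*(k + 5)).
Normal form (A,B,C) = (k/2 + 2, k + 5, 1).
Set up (k/2 + 2)·f(k+1) − (k + 4)·f(k) − (1) = 0.
From deg A=1, deg B=1, deg C=0: d=-1.
Bound -1 < 0, so the key equation has no polynomial solution.

No. Not Gosper-summable.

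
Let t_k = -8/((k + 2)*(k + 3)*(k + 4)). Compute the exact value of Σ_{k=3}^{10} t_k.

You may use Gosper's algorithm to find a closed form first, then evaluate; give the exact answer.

Σ = -152/1365

The ratio is (k + 2)/(k + 5).
Gosper form: A/B · C(k+1)/C(k) with A=k + 2, B=k + 5, C=1.
Need (k + 2)·f(k+1) − (k + 4)·f(k) = 1.
Bound: deg f ≤ 2.
Solve for f: f(k) = k*(k + 5)/12 (degree 2 ≤ 2).
R(k) = B(k−1)·f(k)/C(k) = k*(k + 4)*(k + 5)/12; s_k = R·t_k = 2*k*(-k - 5)/(3*(k + 2)*(k + 3)).
s_(k+1) − s_k = -8/(k**3 + 9*k**2 + 26*k + 24) = t_k.
Evaluate s at k=11 and k=3: -176/273 and -8/15; difference -152/1365.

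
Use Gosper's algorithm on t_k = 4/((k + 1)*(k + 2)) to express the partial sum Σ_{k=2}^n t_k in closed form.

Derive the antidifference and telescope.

S(n) = 4*(n - 1)/(3*(n + 2))

r(k) = (k + 1)/(k + 3) after simplifying.
A = k + 1, B = k + 3, C = 1.
Set up (k + 1)·f(k+1) − (k + 2)·f(k) − (1) = 0.
Bound: deg f ≤ 1.
Solve for f: f(k) = k (degree 1 ≤ 1).
Certificate R = B(k−1)f/C = k*(k + 2) gives s_k = 4*k/(k + 1).
Verify: 4/(k**2 + 3*k + 2) matches t_k.
Telescope: S(n) = s_(n+1) − s_(2) = 4*(n + 1)/(n + 2) − (8/3) = 4*(n - 1)/(3*(n + 2)).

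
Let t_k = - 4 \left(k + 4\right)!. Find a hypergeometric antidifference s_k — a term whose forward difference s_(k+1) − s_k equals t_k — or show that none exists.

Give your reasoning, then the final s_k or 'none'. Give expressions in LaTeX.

none (Gosper's algorithm certifies no s_k)

Ratio r(k) = k + 5.
A = k + 5, B = 1, C = 1.
Key eq: (k + 5)·f(k+1) = (1)·f(k) + (1).
Degrees (1,0,0) ⇒ d ≤ -1.
Bound -1 < 0, so the key equation has no polynomial solution.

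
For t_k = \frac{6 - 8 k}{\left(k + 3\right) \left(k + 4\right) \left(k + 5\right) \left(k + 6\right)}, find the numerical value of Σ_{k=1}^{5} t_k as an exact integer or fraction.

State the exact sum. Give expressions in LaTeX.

Σ = -47/1980

Compute t_(k+1)/t_k: get (k + 3)*(4*k + 1)/((k + 7)*(4*k - 3)).
Take A(k)=k + 3, B(k)=k + 7, C(k)=k - 3/4.
Set up (k + 3)·f(k+1) − (k + 6)·f(k) − (k - 3/4) = 0.
Degrees (1,1,1) ⇒ d ≤ 3.
Match coefficients ⇒ f(k) = k*(k**2 + 12*k - 73)/240.
So s_k = (B(k−1)f/C)·t_k = (k*(k + 6)*(k**2 + 12*k - 73)/(60*(4*k - 3)))·t_k = -k*(k**2 + 12*k - 73)/(30*(k + 3)*(k + 4)*(k + 5)).
Δs = 2*(3 - 4*k)/(k**4 + 18*k**3 + 119*k**2 + 342*k + 360), as required.
Telescoping: Σ = s_(6) − s_(1) = -7/990 − (1/60) = -47/1980.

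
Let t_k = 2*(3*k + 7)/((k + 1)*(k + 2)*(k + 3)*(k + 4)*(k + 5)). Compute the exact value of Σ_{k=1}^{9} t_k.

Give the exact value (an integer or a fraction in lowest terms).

Σ = 981/20020

Ratio r(k) = (k + 1)*(3*k + 10)/((k + 6)*(3*k + 7)).
A = k + 1, B = k + 6, C = k + 7/3.
Solve (k + 1)·f(k+1) − (k + 5)·f(k) = k + 7/3.
deg f ≤ 4 (via 1,1,1).
Solve for f: f(k) = k*(k + 2)*(k**2 + 8*k + 19)/36 (degree 4 ≤ 4).
So s_k = (B(k−1)f/C)·t_k = (k*(k + 2)*(k + 5)*(k**2 + 8*k + 19)/(12*(3*k + 7)))·t_k = k*(k**2 + 8*k + 19)/(6*(k**3 + 8*k**2 + 19*k + 12)).
Δs = 2*(3*k + 7)/(k**5 + 15*k**4 + 85*k**3 + 225*k**2 + 274*k + 120), as required.
Sum = s_(10) − s_(1); s_(10) = 995/6006, s_(1) = 7/60 ⇒ 981/20020.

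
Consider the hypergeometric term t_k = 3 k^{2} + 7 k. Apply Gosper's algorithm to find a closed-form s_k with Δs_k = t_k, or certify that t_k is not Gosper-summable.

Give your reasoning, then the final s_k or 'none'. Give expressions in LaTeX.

r(k) = (3*k**2 + 13*k + 10)/(k*(3*k + 7)) after simplifying.
So A=1 and B=1, with C=k**2 + 7*k/3.
Key eq: (1)·f(k+1) = (1)·f(k) + (k**2 + 7*k/3).
From deg A=0, deg B=0, deg C=2: d=3.
Solving with deg f ≤ 3: f(k) = k*(k - 1)*(k + 3)/3.
Then R = B(k−1)f/C = (k - 1)*(k + 3)/(3*k + 7), so s_k = R(k)·t_k = k*(k**2 + 2*k - 3).
Verify: k*(3*k + 7) matches t_k.

s_k = k \left(k^{2} + 2 k - 3\right)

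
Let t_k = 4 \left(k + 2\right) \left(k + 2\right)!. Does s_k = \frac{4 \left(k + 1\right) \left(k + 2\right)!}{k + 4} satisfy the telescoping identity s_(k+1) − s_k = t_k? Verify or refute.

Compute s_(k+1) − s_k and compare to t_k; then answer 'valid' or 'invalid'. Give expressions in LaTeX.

s_(k+1) = 4*(k + 2)*factorial(k + 3)/(k + 5)
s_(k+1) − s_k = 4*(k**3 + 8*k**2 + 20*k + 19)*factorial(k + 2)/((k + 4)*(k + 5))
(s_(k+1) − s_k) − t_k = -12*(k**2 + 6*k + 7)*factorial(k + 2)/((k + 4)*(k + 5))

Invalid: residual - \frac{12 \left(k^{2} + 6 k + 7\right) \left(k + 2\right)!}{\left(k + 4\right) \left(k + 5\right)} ≠ 0.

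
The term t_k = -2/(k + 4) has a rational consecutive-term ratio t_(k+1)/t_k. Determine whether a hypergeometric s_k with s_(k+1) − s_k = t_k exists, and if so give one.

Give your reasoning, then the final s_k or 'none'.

Step 1: r(k) = (k + 4)/(k + 5).
So A=k + 4 and B=k + 5, with C=1.
f must satisfy (k + 4)·f(k+1) − (k + 4)·f(k) = 1.
d = 0 from the (1,1,0) case.
Write f(k) = c0. Then LHS − RHS = -1, requiring -1 = 0: contradictory. No certificate.

none (Gosper's algorithm certifies no s_k)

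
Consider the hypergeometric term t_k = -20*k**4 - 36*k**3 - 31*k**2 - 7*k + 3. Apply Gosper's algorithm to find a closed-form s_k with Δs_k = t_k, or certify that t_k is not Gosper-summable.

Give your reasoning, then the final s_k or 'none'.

s_k = k*(-4*k**4 + k**3 + k**2 + 3*k + 2)

Step 1: r(k) = (20*k**4 + 116*k**3 + 259*k**2 + 257*k + 91)/(20*k**4 + 36*k**3 + 31*k**2 + 7*k - 3).
Gosper form: A/B · C(k+1)/C(k) with A=1, B=1, C=k**4 + 9*k**3/5 + 31*k**2/20 + 7*k/20 - 3/20.
f must satisfy (1)·f(k+1) − (1)·f(k) = k**4 + 9*k**3/5 + 31*k**2/20 + 7*k/20 - 3/20.
d = 5 from the (0,0,4) case.
A polynomial solution: f(k) = k*(4*k**4 - k**3 - k**2 - 3*k - 2)/20.
Get s_k = R·t_k = k*(-4*k**4 + k**3 + k**2 + 3*k + 2) with R(k) = B(k−1)f(k)/C(k) = k*(4*k**4 - k**3 - k**2 - 3*k - 2)/(20*k**4 + 36*k**3 + 31*k**2 + 7*k - 3).
Δs = -20*k**4 - 36*k**3 - 31*k**2 - 7*k + 3, as required.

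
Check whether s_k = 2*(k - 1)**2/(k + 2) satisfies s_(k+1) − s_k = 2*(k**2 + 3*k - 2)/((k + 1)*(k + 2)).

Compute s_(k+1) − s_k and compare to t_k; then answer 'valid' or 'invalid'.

Invalid: residual 2*(3 - 5*k)/(k**3 + 6*k**2 + 11*k + 6) ≠ 0.

s_(k+1) = 2*k**2/(k + 3)
s_(k+1) − s_k = 2*(k**2 + 5*k - 3)/(k**2 + 5*k + 6)
(s_(k+1) − s_k) − t_k = 2*(3 - 5*k)/(k**3 + 6*k**2 + 11*k + 6)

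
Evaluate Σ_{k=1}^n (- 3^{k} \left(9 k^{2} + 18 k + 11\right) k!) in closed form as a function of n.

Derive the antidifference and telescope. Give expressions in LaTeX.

S(n) = - 9 \cdot 3^{n} n^{2} n! - 21 \cdot 3^{n} n n! - 12 \cdot 3^{n} n! + 12

Compute t_(k+1)/t_k: get 3*(9*k**3 + 45*k**2 + 74*k + 38)/(9*k**2 + 18*k + 11).
So A=3*k + 3 and B=1, with C=k**2 + 2*k + 11/9.
Set up (3*k + 3)·f(k+1) − (1)·f(k) − (k**2 + 2*k + 11/9) = 0.
Degrees (1,0,2) ⇒ d ≤ 1.
A polynomial solution: f(k) = (3*k + 1)/9.
Certificate R = B(k−1)f/C = (3*k + 1)/(9*k**2 + 18*k + 11) gives s_k = -3**k*(3*k + 1)*factorial(k).
s_(k+1) − s_k = -3**k*(9*k**2 + 18*k + 11)*factorial(k) = t_k.
Σ_(k=1)^n t_k = s_(n+1) − s_(1) = (-3**(n + 1)*(3*n + 4)*factorial(n + 1)) − (-12), i.e. -9*3**n*n**2*factorial(n) - 21*3**n*n*factorial(n) - 12*3**n*factorial(n) + 12.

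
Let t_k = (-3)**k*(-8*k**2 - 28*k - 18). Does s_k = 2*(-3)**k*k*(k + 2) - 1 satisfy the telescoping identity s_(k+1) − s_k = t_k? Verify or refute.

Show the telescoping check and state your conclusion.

valid (s_(k+1) − s_k reduces to t_k)

s_(k+1) = -6*(-3)**k*(k + 1)*(k + 3) - 1
s_(k+1) − s_k = (-3)**k*(-8*k**2 - 28*k - 18)
(s_(k+1) − s_k) − t_k = 0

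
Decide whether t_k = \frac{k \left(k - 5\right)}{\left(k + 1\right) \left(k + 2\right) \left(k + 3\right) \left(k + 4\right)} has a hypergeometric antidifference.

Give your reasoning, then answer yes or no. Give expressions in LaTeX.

Yes. s_k = - \frac{k \left(k - 1\right)}{\left(k + 1\right) \left(k + 2\right) \left(k + 3\right)}.

The ratio is (k - 4)*(k + 1)**2/(k*(k - 5)*(k + 5)).
Take A(k)=k + 1, B(k)=k + 5, C(k)=k**2 - 5*k.
Solve (k + 1)·f(k+1) − (k + 4)·f(k) = k**2 - 5*k.
Bound: deg f ≤ 3.
Match coefficients ⇒ f(k) = -k*(k - 1).
R(k) = B(k−1)·f(k)/C(k) = -(k - 1)*(k + 4)/(k - 5); s_k = R·t_k = -k*(k - 1)/((k + 1)*(k + 2)*(k + 3)).
Verify: k*(k - 5)/(k**4 + 10*k**3 + 35*k**2 + 50*k + 24) matches t_k.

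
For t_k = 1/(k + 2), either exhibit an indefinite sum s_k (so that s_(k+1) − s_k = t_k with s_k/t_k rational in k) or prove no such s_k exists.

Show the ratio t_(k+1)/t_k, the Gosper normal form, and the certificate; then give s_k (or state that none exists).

none (Gosper's algorithm certifies no s_k)

r(k) = (k + 2)/(k + 3) after simplifying.
A = k + 2, B = k + 3, C = 1.
f must satisfy (k + 2)·f(k+1) − (k + 2)·f(k) = 1.
Bound: deg f ≤ 0.
f = c0 ⇒ A·f(k+1) − B(k−1)·f(k) − C = -1. The system {-1 = 0} is inconsistent; no antidifference.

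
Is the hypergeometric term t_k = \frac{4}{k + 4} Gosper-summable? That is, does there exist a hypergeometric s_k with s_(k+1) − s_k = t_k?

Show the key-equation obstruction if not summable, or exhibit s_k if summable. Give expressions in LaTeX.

Ratio r(k) = (k + 4)/(k + 5).
A = k + 4, B = k + 5, C = 1.
Solve (k + 4)·f(k+1) − (k + 4)·f(k) = 1.
deg f ≤ 0 (via 1,1,0).
Generic f = c0 gives residual -1; -1 = 0 cannot hold, so t_k is not Gosper-summable.

No — t_k has no hypergeometric antidifference.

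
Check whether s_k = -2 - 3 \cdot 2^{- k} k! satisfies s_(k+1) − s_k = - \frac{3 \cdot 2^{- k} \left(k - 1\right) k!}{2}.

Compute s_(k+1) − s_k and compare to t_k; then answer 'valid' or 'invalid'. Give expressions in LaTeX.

s_(k+1) = -(4*2**k + 3*k*factorial(k) + 3*factorial(k))/(2*2**k)
s_(k+1) − s_k = -3*(k - 1)*factorial(k)/(2*2**k)
(s_(k+1) − s_k) − t_k = 0

Valid — Δs_k = t_k.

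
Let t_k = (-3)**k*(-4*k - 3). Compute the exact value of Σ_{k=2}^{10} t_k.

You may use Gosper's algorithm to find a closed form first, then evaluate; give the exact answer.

t_(k+1)/t_k = 3*(-4*k - 7)/(4*k + 3).
Normal form (A,B,C) = (-3, 1, k + 3/4).
Need (-3)·f(k+1) − (1)·f(k) = k + 3/4.
From deg A=0, deg B=0, deg C=1: d=1.
Solving with deg f ≤ 1: f(k) = -k/4.
Certificate R = B(k−1)f/C = -k/(4*k + 3) gives s_k = (-3)**k*k.
Check: Δs_k = (-3)**k*(-4*k - 3). ✓
Evaluate s at k=11 and k=2: -1948617 and 18; difference -1948635.

Σ = -1948635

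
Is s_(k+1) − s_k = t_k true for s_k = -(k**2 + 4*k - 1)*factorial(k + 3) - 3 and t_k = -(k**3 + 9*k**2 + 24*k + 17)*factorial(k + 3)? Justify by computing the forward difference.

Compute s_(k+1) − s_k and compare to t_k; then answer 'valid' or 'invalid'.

s_(k+1) = -(4*k + (k + 1)**2 + 3)*factorial(k + 4) - 3
s_(k+1) − s_k = -(k**3 + 9*k**2 + 24*k + 17)*factorial(k + 3)
(s_(k+1) − s_k) − t_k = 0

valid; difference matches t_k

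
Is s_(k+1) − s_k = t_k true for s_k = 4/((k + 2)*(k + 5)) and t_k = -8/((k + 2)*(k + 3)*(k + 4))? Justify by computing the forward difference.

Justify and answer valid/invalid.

s_(k+1) = 4/((k + 3)*(k + 6))
s_(k+1) − s_k = 8*(-k - 4)/(k**4 + 16*k**3 + 91*k**2 + 216*k + 180)
(s_(k+1) − s_k) − t_k = 8*(3*k + 14)/(k**5 + 20*k**4 + 155*k**3 + 580*k**2 + 1044*k + 720)

Invalid: residual 8*(3*k + 14)/(k**5 + 20*k**4 + 155*k**3 + 580*k**2 + 1044*k + 720) ≠ 0.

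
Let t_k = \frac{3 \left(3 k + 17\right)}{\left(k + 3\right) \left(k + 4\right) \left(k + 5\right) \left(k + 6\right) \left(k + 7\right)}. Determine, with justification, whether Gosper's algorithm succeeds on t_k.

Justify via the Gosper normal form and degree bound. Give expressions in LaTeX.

Yes. s_k = \frac{k \left(k^{2} + 13 k + 54\right)}{24 \left(k^{3} + 13 k^{2} + 54 k + 72\right)}.

The ratio is (k + 3)*(3*k + 20)/((k + 8)*(3*k + 17)).
So A=k + 3 and B=k + 8, with C=k + 17/3.
f must satisfy (k + 3)·f(k+1) − (k + 7)·f(k) = k + 17/3.
From deg A=1, deg B=1, deg C=1: d=4.
Match coefficients ⇒ f(k) = k*(k + 5)*(k**2 + 13*k + 54)/216.
Certificate R = B(k−1)f/C = k*(k + 5)*(k + 7)*(k**2 + 13*k + 54)/(72*(3*k + 17)) gives s_k = k*(k**2 + 13*k + 54)/(24*(k**3 + 13*k**2 + 54*k + 72)).
Δs = 3*(3*k + 17)/(k**5 + 25*k**4 + 245*k**3 + 1175*k**2 + 2754*k + 2520), as required.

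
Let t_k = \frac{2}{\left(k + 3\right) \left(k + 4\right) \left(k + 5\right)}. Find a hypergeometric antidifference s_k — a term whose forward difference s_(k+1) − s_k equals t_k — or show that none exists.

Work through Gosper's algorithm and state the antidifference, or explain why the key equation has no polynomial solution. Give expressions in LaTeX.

Compute t_(k+1)/t_k: get (k + 3)/(k + 6).
Factor: A=k + 3; B=k + 6; C=1.
Need (k + 3)·f(k+1) − (k + 5)·f(k) = 1.
Bound: deg f ≤ 2.
Solve for f: f(k) = k*(k + 7)/24 (degree 2 ≤ 2).
Certificate R = B(k−1)f/C = k*(k + 5)*(k + 7)/24 gives s_k = k*(k + 7)/(12*(k + 3)*(k + 4)).
Check: Δs_k = 2/(k**3 + 12*k**2 + 47*k + 60). ✓

s_k = \frac{k \left(k + 7\right)}{12 \left(k + 3\right) \left(k + 4\right)}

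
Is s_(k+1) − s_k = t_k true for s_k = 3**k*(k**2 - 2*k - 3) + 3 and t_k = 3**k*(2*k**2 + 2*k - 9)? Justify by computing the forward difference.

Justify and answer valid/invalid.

s_(k+1) = 3*3**k*k**2 - 12*3**k + 3
s_(k+1) − s_k = 3**k*(2*k**2 + 2*k - 9)
(s_(k+1) − s_k) − t_k = 0

valid; difference matches t_k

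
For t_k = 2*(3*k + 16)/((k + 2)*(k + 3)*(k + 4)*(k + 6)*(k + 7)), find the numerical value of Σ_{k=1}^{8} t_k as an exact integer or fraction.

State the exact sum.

Ratio r(k) = (k + 2)*(k + 6)*(3*k + 19)/((k + 5)*(k + 8)*(3*k + 16)).
A = k + 2, B = k + 8, C = k**2 + 31*k/3 + 80/3.
Need (k + 2)·f(k+1) − (k + 7)·f(k) = k**2 + 31*k/3 + 80/3.
d = 5 from the (1,1,2) case.
A polynomial solution: f(k) = k*(k + 4)*(k + 5)*(k**2 + 11*k + 36)/108.
R(k) = B(k−1)·f(k)/C(k) = k*(k + 4)*(k + 7)*(k**2 + 11*k + 36)/(36*(3*k + 16)); s_k = R·t_k = k*(k**2 + 11*k + 36)/(18*(k**3 + 11*k**2 + 36*k + 36)).
s_(k+1) − s_k = 2*(3*k + 16)/(k**5 + 22*k**4 + 185*k**3 + 740*k**2 + 1404*k + 1008) = t_k.
Sum = s_(9) − s_(1); s_(9) = 3/55, s_(1) = 2/63 ⇒ 79/3465.

Σ = 79/3465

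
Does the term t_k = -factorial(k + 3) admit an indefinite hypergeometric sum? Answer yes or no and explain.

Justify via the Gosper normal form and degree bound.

No; the degree bound rules out any f.

Ratio r(k) = k + 4.
So A=k + 4 and B=1, with C=1.
f must satisfy (k + 4)·f(k+1) − (1)·f(k) = 1.
Bound: deg f ≤ -1.
Negative degree bound (-1): no f exists, t_k not Gosper-summable.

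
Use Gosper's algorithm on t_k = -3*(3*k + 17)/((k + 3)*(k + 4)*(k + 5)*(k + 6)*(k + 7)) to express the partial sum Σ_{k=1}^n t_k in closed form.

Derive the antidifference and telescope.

The ratio is (k + 3)*(3*k + 20)/((k + 8)*(3*k + 17)).
So A=k + 3 and B=k + 8, with C=k + 17/3.
Need (k + 3)·f(k+1) − (k + 7)·f(k) = k + 17/3.
From deg A=1, deg B=1, deg C=1: d=4.
Match coefficients ⇒ f(k) = k*(k + 5)*(k**2 + 13*k + 54)/216.
Then R = B(k−1)f/C = k*(k + 5)*(k + 7)*(k**2 + 13*k + 54)/(72*(3*k + 17)), so s_k = R(k)·t_k = k*(-k**2 - 13*k - 54)/(24*(k**3 + 13*k**2 + 54*k + 72)).
Δs = 3*(-3*k - 17)/(k**5 + 25*k**4 + 245*k**3 + 1175*k**2 + 2754*k + 2520), as required.
Evaluate: s_(n+1) = (-n**3 - 16*n**2 - 83*n - 68)/(24*(n**3 + 16*n**2 + 83*n + 140)); subtract s_(1) = -17/840 ⇒ S(n) = 3*n*(-n**2 - 16*n - 83)/(140*(n**3 + 16*n**2 + 83*n + 140)).

S(n) = 3*n*(-n**2 - 16*n - 83)/(140*(n**3 + 16*n**2 + 83*n + 140))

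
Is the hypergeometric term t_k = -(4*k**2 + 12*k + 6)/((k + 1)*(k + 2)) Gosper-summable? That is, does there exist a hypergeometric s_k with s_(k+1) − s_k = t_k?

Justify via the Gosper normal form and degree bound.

Yes. s_k = -2*k*(2*k + 1)/(k + 1).

t_(k+1)/t_k = (k + 1)*(6*k + 2*(k + 1)**2 + 9)/((k + 3)*(2*k**2 + 6*k + 3)).
Factor: A=k + 1; B=k + 3; C=k**2 + 3*k + 3/2.
Set up (k + 1)·f(k+1) − (k + 2)·f(k) − (k**2 + 3*k + 3/2) = 0.
Degrees (1,1,2) ⇒ d ≤ 2.
A polynomial solution: f(k) = k*(2*k + 1)/2.
R(k) = B(k−1)·f(k)/C(k) = k*(k + 2)*(2*k + 1)/(2*k**2 + 6*k + 3); s_k = R·t_k = -2*k*(2*k + 1)/(k + 1).
Δs = 2*(-2*k**2 - 6*k - 3)/(k**2 + 3*k + 2), as required.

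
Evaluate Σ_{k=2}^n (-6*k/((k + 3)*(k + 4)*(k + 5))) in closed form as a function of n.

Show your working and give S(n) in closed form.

S(n) = (-7*n**2 - 3*n + 10)/(10*(n**2 + 9*n + 20))

Ratio r(k) = (k + 1)*(k + 3)/(k*(k + 6)).
A = k + 3, B = k + 6, C = k.
Need (k + 3)·f(k+1) − (k + 5)·f(k) = k.
d = 2 from the (1,1,1) case.
Coefficient equations give f(k) = k*(k - 1)/8.
Certificate R = B(k−1)f/C = (k - 1)*(k + 5)/8 gives s_k = 3*k*(1 - k)/(4*(k + 3)*(k + 4)).
Verify: -6*k/(k**3 + 12*k**2 + 47*k + 60) matches t_k.
Σ_(k=2)^n t_k = s_(n+1) − s_(2) = (3*n*(-n - 1)/(4*(n**2 + 9*n + 20))) − (-1/20), i.e. (-7*n**2 - 3*n + 10)/(10*(n**2 + 9*n + 20)).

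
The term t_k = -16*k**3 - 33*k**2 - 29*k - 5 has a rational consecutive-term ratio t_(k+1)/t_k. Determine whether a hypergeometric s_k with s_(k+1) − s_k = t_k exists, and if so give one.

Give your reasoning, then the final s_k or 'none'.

r(k) = (16*k**3 + 81*k**2 + 143*k + 83)/(16*k**3 + 33*k**2 + 29*k + 5) after simplifying.
Normal form (A,B,C) = (1, 1, k**3 + 33*k**2/16 + 29*k/16 + 5/16).
f must satisfy (1)·f(k+1) − (1)·f(k) = k**3 + 33*k**2/16 + 29*k/16 + 5/16.
Degrees (0,0,3) ⇒ d ≤ 4.
Match coefficients ⇒ f(k) = k*(4*k**3 + 3*k**2 + 2*k - 4)/16.
R(k) = B(k−1)·f(k)/C(k) = k*(4*k**3 + 3*k**2 + 2*k - 4)/(16*k**3 + 33*k**2 + 29*k + 5); s_k = R·t_k = k*(-4*k**3 - 3*k**2 - 2*k + 4).
Verify: -16*k**3 - 33*k**2 - 29*k - 5 matches t_k.

s_k = k*(-4*k**3 - 3*k**2 - 2*k + 4)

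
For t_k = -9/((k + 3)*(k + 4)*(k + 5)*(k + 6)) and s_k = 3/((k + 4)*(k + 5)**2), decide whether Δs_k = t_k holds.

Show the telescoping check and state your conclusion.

Invalid: residual 6*(4*k + 21)/(k**6 + 29*k**5 + 347*k**4 + 2191*k**3 + 7692*k**2 + 14220*k + 10800) ≠ 0.

s_(k+1) = 3/((k + 5)*(k + 6)**2)
s_(k+1) − s_k = 3*(-3*k - 16)/(k**5 + 26*k**4 + 269*k**3 + 1384*k**2 + 3540*k + 3600)
(s_(k+1) − s_k) − t_k = 6*(4*k + 21)/(k**6 + 29*k**5 + 347*k**4 + 2191*k**3 + 7692*k**2 + 14220*k + 10800)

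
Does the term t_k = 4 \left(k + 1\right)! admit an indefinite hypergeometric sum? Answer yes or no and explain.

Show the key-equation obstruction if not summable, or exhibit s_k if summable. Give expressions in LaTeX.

No. Not Gosper-summable.

The ratio is k + 2.
Gosper form: A/B · C(k+1)/C(k) with A=k + 2, B=1, C=1.
Need (k + 2)·f(k+1) − (1)·f(k) = 1.
deg f ≤ -1 (via 1,0,0).
Negative degree bound (-1): no f exists, t_k not Gosper-summable.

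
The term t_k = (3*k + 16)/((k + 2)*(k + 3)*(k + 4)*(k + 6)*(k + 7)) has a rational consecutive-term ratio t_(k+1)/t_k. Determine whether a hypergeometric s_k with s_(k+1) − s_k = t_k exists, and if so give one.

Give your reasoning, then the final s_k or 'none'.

s_k = k*(k**2 + 11*k + 36)/(36*(k**3 + 11*k**2 + 36*k + 36))

Step 1: r(k) = (k + 2)*(k + 6)*(3*k + 19)/((k + 5)*(k + 8)*(3*k + 16)).
A = k + 2, B = k + 8, C = k**2 + 31*k/3 + 80/3.
Solve (k + 2)·f(k+1) − (k + 7)·f(k) = k**2 + 31*k/3 + 80/3.
Degrees (1,1,2) ⇒ d ≤ 5.
A polynomial solution: f(k) = k*(k + 4)*(k + 5)*(k**2 + 11*k + 36)/108.
Certificate R = B(k−1)f/C = k*(k + 4)*(k + 7)*(k**2 + 11*k + 36)/(36*(3*k + 16)) gives s_k = k*(k**2 + 11*k + 36)/(36*(k**3 + 11*k**2 + 36*k + 36)).
Verify: (3*k + 16)/(k**5 + 22*k**4 + 185*k**3 + 740*k**2 + 1404*k + 1008) matches t_k.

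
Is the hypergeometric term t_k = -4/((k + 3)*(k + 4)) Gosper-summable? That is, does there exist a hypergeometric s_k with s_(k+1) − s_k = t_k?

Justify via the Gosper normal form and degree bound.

The ratio is (k + 3)/(k + 5).
A = k + 3, B = k + 5, C = 1.
Set up (k + 3)·f(k+1) − (k + 4)·f(k) − (1) = 0.
From deg A=1, deg B=1, deg C=0: d=1.
Solving with deg f ≤ 1: f(k) = k/3.
Then R = B(k−1)f/C = k*(k + 4)/3, so s_k = R(k)·t_k = -4*k/(3*k + 9).
s_(k+1) − s_k = -4/(k**2 + 7*k + 12) = t_k.

Yes. s_k = -4*k/(3*k + 9).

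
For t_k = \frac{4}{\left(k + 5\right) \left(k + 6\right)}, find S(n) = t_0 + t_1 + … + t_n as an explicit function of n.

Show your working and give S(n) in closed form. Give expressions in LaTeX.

S(n) = \frac{4 \left(n + 1\right)}{5 \left(n + 6\right)}

The ratio is (k + 5)/(k + 7).
Take A(k)=k + 5, B(k)=k + 7, C(k)=1.
f must satisfy (k + 5)·f(k+1) − (k + 6)·f(k) = 1.
Bound: deg f ≤ 1.
Solving with deg f ≤ 1: f(k) = k/5.
So s_k = (B(k−1)f/C)·t_k = (k*(k + 6)/5)·t_k = 4*k/(5*(k + 5)).
s_(k+1) − s_k = 4/(k**2 + 11*k + 30) = t_k.
s_(n+1) = 4*(n + 1)/(5*(n + 6)) and s_(0) = 0, so S(n) = 4*(n + 1)/(5*(n + 6)).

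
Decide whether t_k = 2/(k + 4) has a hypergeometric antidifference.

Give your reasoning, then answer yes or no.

r(k) = (k + 4)/(k + 5) after simplifying.
A = k + 4, B = k + 5, C = 1.
f must satisfy (k + 4)·f(k+1) − (k + 4)·f(k) = 1.
d = 0 from the (1,1,0) case.
f = c0 ⇒ A·f(k+1) − B(k−1)·f(k) − C = -1. The system {-1 = 0} is inconsistent; no antidifference.

No; the coefficient equations for f are inconsistent.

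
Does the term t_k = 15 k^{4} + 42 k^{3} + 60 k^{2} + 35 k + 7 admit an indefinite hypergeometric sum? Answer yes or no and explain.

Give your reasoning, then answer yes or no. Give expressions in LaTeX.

Yes. s_k = k \left(3 k^{4} + 3 k^{3} + 4 k^{2} - 2 k - 1\right).

t_(k+1)/t_k = (15*k**4 + 102*k**3 + 276*k**2 + 341*k + 159)/(15*k**4 + 42*k**3 + 60*k**2 + 35*k + 7).
Normal form (A,B,C) = (1, 1, k**4 + 14*k**3/5 + 4*k**2 + 7*k/3 + 7/15).
f must satisfy (1)·f(k+1) − (1)·f(k) = k**4 + 14*k**3/5 + 4*k**2 + 7*k/3 + 7/15.
deg f ≤ 5 (via 0,0,4).
Solve for f: f(k) = k*(3*k**4 + 3*k**3 + 4*k**2 - 2*k - 1)/15 (degree 5 ≤ 5).
R(k) = B(k−1)·f(k)/C(k) = k*(3*k**4 + 3*k**3 + 4*k**2 - 2*k - 1)/(15*k**4 + 42*k**3 + 60*k**2 + 35*k + 7); s_k = R·t_k = k*(3*k**4 + 3*k**3 + 4*k**2 - 2*k - 1).
Verify: 15*k**4 + 42*k**3 + 60*k**2 + 35*k + 7 matches t_k.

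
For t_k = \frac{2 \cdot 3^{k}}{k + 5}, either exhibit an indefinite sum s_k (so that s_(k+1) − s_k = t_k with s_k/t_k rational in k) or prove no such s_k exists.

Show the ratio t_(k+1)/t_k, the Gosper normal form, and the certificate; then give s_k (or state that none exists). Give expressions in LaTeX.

Step 1: r(k) = 3*(k + 5)/(k + 6).
A = 3*k + 15, B = k + 6, C = 1.
Need (3*k + 15)·f(k+1) − (k + 5)·f(k) = 1.
Bound: deg f ≤ -1.
Negative degree bound (-1): no f exists, t_k not Gosper-summable.

not Gosper-summable; s_k does not exist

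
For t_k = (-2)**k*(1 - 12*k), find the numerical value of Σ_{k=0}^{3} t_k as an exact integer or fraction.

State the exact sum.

Compute t_(k+1)/t_k: get 2*(-12*k - 11)/(12*k - 1).
Take A(k)=-2, B(k)=1, C(k)=k - 1/12.
f must satisfy (-2)·f(k+1) − (1)·f(k) = k - 1/12.
Bound: deg f ≤ 1.
Match coefficients ⇒ f(k) = -(4*k - 3)/12.
Get s_k = R·t_k = (-2)**k*(4*k - 3) with R(k) = B(k−1)f(k)/C(k) = -(4*k - 3)/(12*k - 1).
Δs = (-2)**k*(1 - 12*k), as required.
Sum = s_(4) − s_(0); s_(4) = 208, s_(0) = -3 ⇒ 211.

Σ = 211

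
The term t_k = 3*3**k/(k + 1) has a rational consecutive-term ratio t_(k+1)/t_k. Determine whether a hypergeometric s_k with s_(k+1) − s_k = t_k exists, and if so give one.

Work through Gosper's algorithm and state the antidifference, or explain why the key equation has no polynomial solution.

Compute t_(k+1)/t_k: get 3*(k + 1)/(k + 2).
Gosper form: A/B · C(k+1)/C(k) with A=3*k + 3, B=k + 2, C=1.
Need (3*k + 3)·f(k+1) − (k + 1)·f(k) = 1.
deg f ≤ -1 (via 1,1,0).
Negative degree bound (-1): no f exists, t_k not Gosper-summable.

none (Gosper's algorithm certifies no s_k)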